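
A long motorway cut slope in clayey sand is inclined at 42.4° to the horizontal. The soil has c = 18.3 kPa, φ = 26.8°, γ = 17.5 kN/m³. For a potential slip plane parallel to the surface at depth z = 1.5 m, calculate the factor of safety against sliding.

For an infinite slope with a slip plane parallel to the surface (no pore pressure): FS = [c + γz cos²β tanφ] / [γz sinβ cosβ].
γz = 17.5·1.5 = 26.25 kN/m²
Numerator = 18.3 + 26.25·cos²42.4°·tan26.8° = 18.3 + 26.25·0.5453·0.5051 = 25.531 kPa
Denominator = 26.25·sin42.4°·cos42.4° = 26.25·0.6743·0.7385 = 13.071 kPa
FS = 25.531 / 13.071 = 1.953

FS = 1.95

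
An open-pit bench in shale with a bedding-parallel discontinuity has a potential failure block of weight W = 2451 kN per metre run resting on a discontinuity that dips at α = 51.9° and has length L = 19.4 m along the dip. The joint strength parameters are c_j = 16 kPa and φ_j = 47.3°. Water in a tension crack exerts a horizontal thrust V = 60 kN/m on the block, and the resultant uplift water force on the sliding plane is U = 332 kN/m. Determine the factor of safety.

Resolving the block weight along and normal to the plane and applying the Mohr–Coulomb strength on the joint:
N' = W cosα − U − V sinα = 2451·cos51.9° − 332 − 60·sin51.9° = 1133.1 kN/m
Driving force T = W sinα + V cosα = 2451·sin51.9° + 60·cos51.9° = 1965.8 kN/m
Resisting force R = c_j·L + N'·tanφ_j = 16·19.4 + 1133.1·tan47.3° = 310.4 + 1228.0 = 1538.4 kN/m
FS = R / T = 1538.4 / 1965.8 = 0.783

FS = 0.78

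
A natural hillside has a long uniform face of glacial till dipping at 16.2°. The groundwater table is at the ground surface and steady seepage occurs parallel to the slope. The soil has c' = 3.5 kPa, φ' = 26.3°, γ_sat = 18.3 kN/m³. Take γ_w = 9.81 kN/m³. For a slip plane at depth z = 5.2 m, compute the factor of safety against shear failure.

FS = 0.93

With seepage parallel to the slope and the water table at the surface, the effective normal stress on the slip plane uses the buoyant unit weight γ' = γ_sat − γ_w while the driving shear stress uses γ_sat:
FS = [c' + γ' z cos²β tanφ'] / [γ_sat z sinβ cosβ]
γ' = 18.3 − 9.81 = 8.49 kN/m³
Numerator = 3.5 + 8.49·5.2·cos²16.2°·tan26.3° = 3.5 + 8.49·5.2·0.9222·0.4942 = 23.621 kPa
Denominator = 18.3·5.2·sin16.2°·cos16.2° = 18.3·5.2·0.2790·0.9603 = 25.495 kPa
FS = 23.621 / 25.495 = 0.927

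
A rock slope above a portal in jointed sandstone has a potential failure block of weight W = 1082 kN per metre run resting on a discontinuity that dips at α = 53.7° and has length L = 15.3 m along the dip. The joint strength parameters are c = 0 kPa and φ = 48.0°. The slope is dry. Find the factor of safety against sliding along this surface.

FS = 0.82

Resolving the block weight along and normal to the plane and applying the Mohr–Coulomb strength on the joint:
N' = W cosα = 1082·cos53.7° = 640.6 kN/m
Driving force T = W sinα = 1082·sin53.7° = 872.0 kN/m
Resisting force R = c·L + N'·tanφ = 0·15.3 + 640.6·tan48.0° = 0.0 + 711.4 = 711.4 kN/m
FS = R / T = 711.4 / 872.0 = 0.816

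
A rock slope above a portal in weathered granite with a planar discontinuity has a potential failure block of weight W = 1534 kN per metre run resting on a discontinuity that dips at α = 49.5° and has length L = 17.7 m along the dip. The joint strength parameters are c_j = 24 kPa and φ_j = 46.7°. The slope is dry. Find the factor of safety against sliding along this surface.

Resolving the block weight along and normal to the plane and applying the Mohr–Coulomb strength on the joint:
N' = W cosα = 1534·cos49.5° = 996.3 kN/m
Driving force T = W sinα = 1534·sin49.5° = 1166.5 kN/m
Resisting force R = c_j·L + N'·tanφ_j = 24·17.7 + 996.3·tan46.7° = 424.8 + 1057.2 = 1482.0 kN/m
FS = R / T = 1482.0 / 1166.5 = 1.271

FS = 1.27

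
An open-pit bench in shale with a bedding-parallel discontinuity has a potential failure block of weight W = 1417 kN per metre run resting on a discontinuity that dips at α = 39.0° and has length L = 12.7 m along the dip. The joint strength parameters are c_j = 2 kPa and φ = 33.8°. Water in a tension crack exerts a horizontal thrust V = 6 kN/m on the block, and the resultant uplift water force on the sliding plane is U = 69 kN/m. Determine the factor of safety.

FS = 0.80

Resolving the block weight along and normal to the plane and applying the Mohr–Coulomb strength on the joint:
N' = W cosα − U − V sinα = 1417·cos39.0° − 69 − 6·sin39.0° = 1028.4 kN/m
Driving force T = W sinα + V cosα = 1417·sin39.0° + 6·cos39.0° = 896.4 kN/m
Resisting force R = c_j·L + N'·tanφ = 2·12.7 + 1028.4·tan33.8° = 25.4 + 688.5 = 713.9 kN/m
FS = R / T = 713.9 / 896.4 = 0.796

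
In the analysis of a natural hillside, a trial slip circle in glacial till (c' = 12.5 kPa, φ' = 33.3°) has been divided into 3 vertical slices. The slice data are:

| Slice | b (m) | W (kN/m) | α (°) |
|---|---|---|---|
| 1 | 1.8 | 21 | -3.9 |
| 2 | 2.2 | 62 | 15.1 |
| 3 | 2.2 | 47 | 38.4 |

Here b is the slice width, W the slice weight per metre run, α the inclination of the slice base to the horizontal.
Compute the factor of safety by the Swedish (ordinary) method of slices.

FS = 3.72

Ordinary method of slices: FS = Σ[c'·Δl_i + (W_i cosα_i)·tanφ'] / Σ W_i sinα_i, with Δl_i = b_i / cosα_i.
Slice 1: Δl = 1.8/cos(-3.9°) = 1.804 m; N'_1 = 21·cos(-3.9°) = 21.0; c'Δl = 22.55; W sinα = -1.4
Slice 2: Δl = 2.2/cos15.1° = 2.279 m; N'_2 = 62·cos15.1° = 59.9; c'Δl = 28.48; W sinα = 16.2
Slice 3: Δl = 2.2/cos38.4° = 2.807 m; N'_3 = 47·cos38.4° = 36.8; c'Δl = 35.09; W sinα = 29.2
Σc'Δl = 86.1 kN/m; ΣN' = 117.6 kN/m; ΣW sinα = 43.9 kN/m
Resisting = 86.1 + 117.6·tan33.3° = 86.1 + 77.3 = 163.4 kN/m
FS = 163.4 / 43.9 = 3.721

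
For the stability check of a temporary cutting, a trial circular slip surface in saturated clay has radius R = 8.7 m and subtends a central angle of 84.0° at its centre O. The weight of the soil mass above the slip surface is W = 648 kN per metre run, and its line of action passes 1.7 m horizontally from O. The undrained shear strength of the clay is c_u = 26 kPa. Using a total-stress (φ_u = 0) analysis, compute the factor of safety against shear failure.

FS = 2.62

Taking moments about the centre O, the resisting moment is provided by the undrained shear strength acting along the arc:
Arc length L_a = R·θ = 8.7·(84.0°·π/180) = 8.7·1.4661 = 12.75 m
M_R = c_u·L_a·R = 26·12.75·8.7 = 2885.2 kN·m/m
M_D = W·d = 648·1.7 = 1101.6 kN·m/m
FS = M_R / M_D = 2885.2 / 1101.6 = 2.619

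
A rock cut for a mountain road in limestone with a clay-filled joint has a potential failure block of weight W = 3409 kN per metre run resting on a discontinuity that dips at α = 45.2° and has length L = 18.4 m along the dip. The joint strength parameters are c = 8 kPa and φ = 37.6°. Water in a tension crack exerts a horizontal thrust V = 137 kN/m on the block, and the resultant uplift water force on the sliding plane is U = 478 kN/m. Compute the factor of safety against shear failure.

Resolving the block weight along and normal to the plane and applying the Mohr–Coulomb strength on the joint:
N' = W cosα − U − V sinα = 3409·cos45.2° − 478 − 137·sin45.2° = 1826.9 kN/m
Driving force T = W sinα + V cosα = 3409·sin45.2° + 137·cos45.2° = 2515.5 kN/m
Resisting force R = c·L + N'·tanφ = 8·18.4 + 1826.9·tan37.6° = 147.2 + 1406.9 = 1554.1 kN/m
FS = R / T = 1554.1 / 2515.5 = 0.618

FS = 0.62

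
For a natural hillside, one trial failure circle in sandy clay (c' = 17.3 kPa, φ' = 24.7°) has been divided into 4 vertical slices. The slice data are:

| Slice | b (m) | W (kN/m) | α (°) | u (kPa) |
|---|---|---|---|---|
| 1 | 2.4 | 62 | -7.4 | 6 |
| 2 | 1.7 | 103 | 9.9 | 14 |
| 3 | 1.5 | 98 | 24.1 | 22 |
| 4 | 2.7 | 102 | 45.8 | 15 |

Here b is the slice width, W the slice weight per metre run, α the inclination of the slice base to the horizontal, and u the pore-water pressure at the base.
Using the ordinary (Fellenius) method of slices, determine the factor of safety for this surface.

Ordinary method of slices: FS = Σ[c'·Δl_i + (W_i cosα_i − u_i·Δl_i)·tanφ'] / Σ W_i sinα_i, with Δl_i = b_i / cosα_i.
Slice 1: Δl = 2.4/cos(-7.4°) = 2.420 m; N'_1 = 62·cos(-7.4°) − 6·2.420 = 47.0; c'Δl = 41.87; W sinα = -8.0
Slice 2: Δl = 1.7/cos9.9° = 1.726 m; N'_2 = 103·cos9.9° − 14·1.726 = 77.3; c'Δl = 29.85; W sinα = 17.7
Slice 3: Δl = 1.5/cos24.1° = 1.643 m; N'_3 = 98·cos24.1° − 22·1.643 = 53.3; c'Δl = 28.43; W sinα = 40.0
Slice 4: Δl = 2.7/cos45.8° = 3.873 m; N'_4 = 102·cos45.8° − 15·3.873 = 13.0; c'Δl = 67.00; W sinα = 73.1
Σc'Δl = 167.2 kN/m; ΣN' = 190.6 kN/m; ΣW sinα = 122.9 kN/m
Resisting = 167.2 + 190.6·tan24.7° = 167.2 + 87.7 = 254.8 kN/m
FS = 254.8 / 122.9 = 2.074

FS = 2.07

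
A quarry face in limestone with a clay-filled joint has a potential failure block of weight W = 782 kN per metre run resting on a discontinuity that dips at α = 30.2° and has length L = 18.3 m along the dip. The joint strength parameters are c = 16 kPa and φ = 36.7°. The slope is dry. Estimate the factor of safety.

Resolving the block weight along and normal to the plane and applying the Mohr–Coulomb strength on the joint:
N' = W cosα = 782·cos30.2° = 675.9 kN/m
Driving force T = W sinα = 782·sin30.2° = 393.4 kN/m
Resisting force R = c·L + N'·tanφ = 16·18.3 + 675.9·tan36.7° = 292.8 + 503.8 = 796.6 kN/m
FS = R / T = 796.6 / 393.4 = 2.025

FS = 2.03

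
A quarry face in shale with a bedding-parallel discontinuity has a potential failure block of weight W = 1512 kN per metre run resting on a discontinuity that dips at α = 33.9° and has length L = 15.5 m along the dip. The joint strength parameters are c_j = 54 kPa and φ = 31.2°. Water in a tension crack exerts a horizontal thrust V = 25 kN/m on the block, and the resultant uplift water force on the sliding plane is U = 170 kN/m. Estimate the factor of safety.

Resolving the block weight along and normal to the plane and applying the Mohr–Coulomb strength on the joint:
N' = W cosα − U − V sinα = 1512·cos33.9° − 170 − 25·sin33.9° = 1071.0 kN/m
Driving force T = W sinα + V cosα = 1512·sin33.9° + 25·cos33.9° = 864.1 kN/m
Resisting force R = c_j·L + N'·tanφ = 54·15.5 + 1071.0·tan31.2° = 837.0 + 648.6 = 1485.6 kN/m
FS = R / T = 1485.6 / 864.1 = 1.719

FS = 1.72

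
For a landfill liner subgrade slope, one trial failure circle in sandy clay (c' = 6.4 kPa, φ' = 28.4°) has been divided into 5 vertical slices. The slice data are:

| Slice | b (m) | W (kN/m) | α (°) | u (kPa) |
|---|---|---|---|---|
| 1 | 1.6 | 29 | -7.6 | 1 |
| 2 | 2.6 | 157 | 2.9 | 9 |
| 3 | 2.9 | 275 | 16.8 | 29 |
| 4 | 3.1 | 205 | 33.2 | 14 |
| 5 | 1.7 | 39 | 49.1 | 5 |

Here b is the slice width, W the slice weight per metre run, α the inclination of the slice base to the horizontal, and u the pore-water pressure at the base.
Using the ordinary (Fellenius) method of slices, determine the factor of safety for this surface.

FS = 1.51

Ordinary method of slices: FS = Σ[c'·Δl_i + (W_i cosα_i − u_i·Δl_i)·tanφ'] / Σ W_i sinα_i, with Δl_i = b_i / cosα_i.
Slice 1: Δl = 1.6/cos(-7.6°) = 1.614 m; N'_1 = 29·cos(-7.6°) − 1·1.614 = 27.1; c'Δl = 10.33; W sinα = -3.8
Slice 2: Δl = 2.6/cos2.9° = 2.603 m; N'_2 = 157·cos2.9° − 9·2.603 = 133.4; c'Δl = 16.66; W sinα = 7.9
Slice 3: Δl = 2.9/cos16.8° = 3.029 m; N'_3 = 275·cos16.8° − 29·3.029 = 175.4; c'Δl = 19.39; W sinα = 79.5
Slice 4: Δl = 3.1/cos33.2° = 3.705 m; N'_4 = 205·cos33.2° − 14·3.705 = 119.7; c'Δl = 23.71; W sinα = 112.3
Slice 5: Δl = 1.7/cos49.1° = 2.596 m; N'_5 = 39·cos49.1° − 5·2.596 = 12.6; c'Δl = 16.62; W sinα = 29.5
Σc'Δl = 86.7 kN/m; ΣN' = 468.1 kN/m; ΣW sinα = 225.3 kN/m
Resisting = 86.7 + 468.1·tan28.4° = 86.7 + 253.1 = 339.8 kN/m
FS = 339.8 / 225.3 = 1.508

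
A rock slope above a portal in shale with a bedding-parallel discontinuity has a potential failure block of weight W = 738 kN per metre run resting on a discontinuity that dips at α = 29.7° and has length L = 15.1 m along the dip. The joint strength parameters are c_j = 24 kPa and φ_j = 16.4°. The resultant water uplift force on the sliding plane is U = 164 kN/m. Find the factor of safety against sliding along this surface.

Resolving the block weight along and normal to the plane and applying the Mohr–Coulomb strength on the joint:
N' = W cosα − U = 738·cos29.7° − 164 = 477.1 kN/m
Driving force T = W sinα = 738·sin29.7° = 365.6 kN/m
Resisting force R = c_j·L + N'·tanφ_j = 24·15.1 + 477.1·tan16.4° = 362.4 + 140.4 = 502.8 kN/m
FS = R / T = 502.8 / 365.6 = 1.375

FS = 1.38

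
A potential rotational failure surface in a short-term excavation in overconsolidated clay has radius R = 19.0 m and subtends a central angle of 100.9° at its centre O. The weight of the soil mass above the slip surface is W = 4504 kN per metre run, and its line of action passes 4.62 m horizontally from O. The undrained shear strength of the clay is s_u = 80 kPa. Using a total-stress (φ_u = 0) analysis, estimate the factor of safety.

FS = 2.44

Taking moments about the centre O, the resisting moment is provided by the undrained shear strength acting along the arc:
Arc length L_a = R·θ = 19.0·(100.9°·π/180) = 19.0·1.7610 = 33.46 m
M_R = s_u·L_a·R = 80·33.46·19.0 = 50858.8 kN·m/m
M_D = W·d = 4504·4.62 = 20808.5 kN·m/m
FS = M_R / M_D = 50858.8 / 20808.5 = 2.444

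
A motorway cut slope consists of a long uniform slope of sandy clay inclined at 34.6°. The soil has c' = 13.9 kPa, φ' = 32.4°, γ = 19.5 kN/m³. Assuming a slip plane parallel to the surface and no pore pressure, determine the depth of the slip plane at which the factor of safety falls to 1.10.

z = 8.47 m

Setting FS = 1.10 in FS = [c' + γz cos²β tanφ'] / [γz sinβ cosβ] and solving for z:
z = c' / [γ cosβ (FS·sinβ − cosβ·tanφ')]
  = 13.9 / [19.5·cos34.6°·(1.10·sin34.6° − cos34.6°·tan32.4°)]
  = 13.9 / [19.5·0.8231·(1.10·0.5678 − 0.8231·0.6346)]
  = 13.9 / 1.6412 = 8.469 m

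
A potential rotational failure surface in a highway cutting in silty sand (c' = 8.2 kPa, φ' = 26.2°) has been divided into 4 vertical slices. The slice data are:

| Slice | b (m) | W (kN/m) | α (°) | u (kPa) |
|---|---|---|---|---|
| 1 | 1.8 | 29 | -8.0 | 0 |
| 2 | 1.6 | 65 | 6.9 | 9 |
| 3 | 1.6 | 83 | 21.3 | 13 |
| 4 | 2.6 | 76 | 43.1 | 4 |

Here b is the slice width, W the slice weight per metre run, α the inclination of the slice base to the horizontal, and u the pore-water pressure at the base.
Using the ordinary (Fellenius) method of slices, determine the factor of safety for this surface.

Ordinary method of slices: FS = Σ[c'·Δl_i + (W_i cosα_i − u_i·Δl_i)·tanφ'] / Σ W_i sinα_i, with Δl_i = b_i / cosα_i.
Slice 1: Δl = 1.8/cos(-8.0°) = 1.818 m; N'_1 = 29·cos(-8.0°) − 0·1.818 = 28.7; c'Δl = 14.91; W sinα = -4.0
Slice 2: Δl = 1.6/cos6.9° = 1.612 m; N'_2 = 65·cos6.9° − 9·1.612 = 50.0; c'Δl = 13.22; W sinα = 7.8
Slice 3: Δl = 1.6/cos21.3° = 1.717 m; N'_3 = 83·cos21.3° − 13·1.717 = 55.0; c'Δl = 14.08; W sinα = 30.1
Slice 4: Δl = 2.6/cos43.1° = 3.561 m; N'_4 = 76·cos43.1° − 4·3.561 = 41.2; c'Δl = 29.20; W sinα = 51.9
Σc'Δl = 71.4 kN/m; ΣN' = 175.0 kN/m; ΣW sinα = 85.9 kN/m
Resisting = 71.4 + 175.0·tan26.2° = 71.4 + 86.1 = 157.5 kN/m
FS = 157.5 / 85.9 = 1.835

FS = 1.83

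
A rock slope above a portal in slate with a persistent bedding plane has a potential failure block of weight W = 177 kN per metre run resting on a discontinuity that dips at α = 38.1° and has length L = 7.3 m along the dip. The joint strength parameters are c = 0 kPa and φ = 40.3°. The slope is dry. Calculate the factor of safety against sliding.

FS = 1.08

Resolving the block weight along and normal to the plane and applying the Mohr–Coulomb strength on the joint:
N' = W cosα = 177·cos38.1° = 139.3 kN/m
Driving force T = W sinα = 177·sin38.1° = 109.2 kN/m
Resisting force R = c·L + N'·tanφ = 0·7.3 + 139.3·tan40.3° = 0.0 + 118.1 = 118.1 kN/m
FS = R / T = 118.1 / 109.2 = 1.082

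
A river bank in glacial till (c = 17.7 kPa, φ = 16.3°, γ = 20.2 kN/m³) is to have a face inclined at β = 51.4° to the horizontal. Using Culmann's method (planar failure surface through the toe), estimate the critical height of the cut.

H_c = 14.46 m

Culmann's analysis gives the critical failure plane at α_cr = (β + φ)/2 = (51.4 + 16.3)/2 = 33.9°, and the critical height
H_c = (4c/γ) · sinβ cosφ / [1 − cos(β − φ)]
    = (4·17.7/20.2) · sin51.4°·cos16.3° / [1 − cos(35.1°)]
    = 3.505 · 0.7815·0.9598 / [1 − 0.8181]
    = 3.505 · 0.7501 / 0.1819
    = 14.46 m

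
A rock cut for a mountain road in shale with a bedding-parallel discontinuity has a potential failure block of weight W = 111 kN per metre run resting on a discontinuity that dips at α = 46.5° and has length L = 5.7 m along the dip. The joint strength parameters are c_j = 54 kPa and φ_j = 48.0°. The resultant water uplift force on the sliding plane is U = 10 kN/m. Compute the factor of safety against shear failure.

Resolving the block weight along and normal to the plane and applying the Mohr–Coulomb strength on the joint:
N' = W cosα − U = 111·cos46.5° − 10 = 66.4 kN/m
Driving force T = W sinα = 111·sin46.5° = 80.5 kN/m
Resisting force R = c_j·L + N'·tanφ_j = 54·5.7 + 66.4·tan48.0° = 307.8 + 73.8 = 381.6 kN/m
FS = R / T = 381.6 / 80.5 = 4.739

FS = 4.74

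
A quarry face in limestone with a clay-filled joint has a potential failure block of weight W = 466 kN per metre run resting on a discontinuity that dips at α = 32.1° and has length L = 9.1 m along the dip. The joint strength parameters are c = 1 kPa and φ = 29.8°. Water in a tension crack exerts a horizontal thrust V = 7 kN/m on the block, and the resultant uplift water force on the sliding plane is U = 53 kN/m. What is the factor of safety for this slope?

FS = 0.80

Resolving the block weight along and normal to the plane and applying the Mohr–Coulomb strength on the joint:
N' = W cosα − U − V sinα = 466·cos32.1° − 53 − 7·sin32.1° = 338.0 kN/m
Driving force T = W sinα + V cosα = 466·sin32.1° + 7·cos32.1° = 253.6 kN/m
Resisting force R = c·L + N'·tanφ = 1·9.1 + 338.0·tan29.8° = 9.1 + 193.6 = 202.7 kN/m
FS = R / T = 202.7 / 253.6 = 0.799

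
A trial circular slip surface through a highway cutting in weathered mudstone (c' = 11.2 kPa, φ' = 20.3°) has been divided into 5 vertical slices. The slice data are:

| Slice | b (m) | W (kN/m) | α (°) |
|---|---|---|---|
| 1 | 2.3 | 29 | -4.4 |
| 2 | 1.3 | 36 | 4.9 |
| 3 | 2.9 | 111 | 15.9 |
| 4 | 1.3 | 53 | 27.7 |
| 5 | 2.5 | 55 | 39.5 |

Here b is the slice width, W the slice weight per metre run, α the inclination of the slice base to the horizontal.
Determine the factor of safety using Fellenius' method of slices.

Ordinary method of slices: FS = Σ[c'·Δl_i + (W_i cosα_i)·tanφ'] / Σ W_i sinα_i, with Δl_i = b_i / cosα_i.
Slice 1: Δl = 2.3/cos(-4.4°) = 2.307 m; N'_1 = 29·cos(-4.4°) = 28.9; c'Δl = 25.84; W sinα = -2.2
Slice 2: Δl = 1.3/cos4.9° = 1.305 m; N'_2 = 36·cos4.9° = 35.9; c'Δl = 14.61; W sinα = 3.1
Slice 3: Δl = 2.9/cos15.9° = 3.015 m; N'_3 = 111·cos15.9° = 106.8; c'Δl = 33.77; W sinα = 30.4
Slice 4: Δl = 1.3/cos27.7° = 1.468 m; N'_4 = 53·cos27.7° = 46.9; c'Δl = 16.44; W sinα = 24.6
Slice 5: Δl = 2.5/cos39.5° = 3.240 m; N'_5 = 55·cos39.5° = 42.4; c'Δl = 36.29; W sinα = 35.0
Σc'Δl = 127.0 kN/m; ΣN' = 260.9 kN/m; ΣW sinα = 90.9 kN/m
Resisting = 127.0 + 260.9·tan20.3° = 127.0 + 96.5 = 223.5 kN/m
FS = 223.5 / 90.9 = 2.459

FS = 2.46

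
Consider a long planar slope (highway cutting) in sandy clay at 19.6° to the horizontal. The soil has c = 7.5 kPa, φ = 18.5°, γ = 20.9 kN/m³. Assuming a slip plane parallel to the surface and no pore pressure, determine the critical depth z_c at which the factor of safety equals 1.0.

Setting FS = 1.00 in FS = [c + γz cos²β tanφ] / [γz sinβ cosβ] and solving for z:
z = c / [γ cosβ (FS·sinβ − cosβ·tanφ)]
  = 7.5 / [20.9·cos19.6°·(1.00·sin19.6° − cos19.6°·tan18.5°)]
  = 7.5 / [20.9·0.9421·(1.00·0.3355 − 0.9421·0.3346)]
  = 7.5 / 0.3986 = 18.817 m

z_c = 18.82 m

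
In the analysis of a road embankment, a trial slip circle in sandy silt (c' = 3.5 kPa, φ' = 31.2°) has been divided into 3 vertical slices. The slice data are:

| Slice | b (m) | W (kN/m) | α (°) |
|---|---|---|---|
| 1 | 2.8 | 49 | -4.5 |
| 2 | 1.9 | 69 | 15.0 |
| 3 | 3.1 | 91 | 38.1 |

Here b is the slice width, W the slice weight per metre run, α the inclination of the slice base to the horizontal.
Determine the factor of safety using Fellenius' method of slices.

Ordinary method of slices: FS = Σ[c'·Δl_i + (W_i cosα_i)·tanφ'] / Σ W_i sinα_i, with Δl_i = b_i / cosα_i.
Slice 1: Δl = 2.8/cos(-4.5°) = 2.809 m; N'_1 = 49·cos(-4.5°) = 48.8; c'Δl = 9.83; W sinα = -3.8
Slice 2: Δl = 1.9/cos15.0° = 1.967 m; N'_2 = 69·cos15.0° = 66.6; c'Δl = 6.88; W sinα = 17.9
Slice 3: Δl = 3.1/cos38.1° = 3.939 m; N'_3 = 91·cos38.1° = 71.6; c'Δl = 13.79; W sinα = 56.2
Σc'Δl = 30.5 kN/m; ΣN' = 187.1 kN/m; ΣW sinα = 70.2 kN/m
Resisting = 30.5 + 187.1·tan31.2° = 30.5 + 113.3 = 143.8 kN/m
FS = 143.8 / 70.2 = 2.050

FS = 2.05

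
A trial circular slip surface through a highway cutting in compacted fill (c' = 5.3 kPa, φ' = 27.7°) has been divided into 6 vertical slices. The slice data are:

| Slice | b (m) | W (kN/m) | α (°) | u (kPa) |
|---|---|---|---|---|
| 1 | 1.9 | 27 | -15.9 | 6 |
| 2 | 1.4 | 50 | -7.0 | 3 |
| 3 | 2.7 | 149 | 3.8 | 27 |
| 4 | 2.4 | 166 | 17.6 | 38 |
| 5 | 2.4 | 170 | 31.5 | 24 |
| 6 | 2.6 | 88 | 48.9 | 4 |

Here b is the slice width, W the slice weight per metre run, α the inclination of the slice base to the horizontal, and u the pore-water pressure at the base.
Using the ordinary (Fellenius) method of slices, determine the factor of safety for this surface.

FS = 1.23

Ordinary method of slices: FS = Σ[c'·Δl_i + (W_i cosα_i − u_i·Δl_i)·tanφ'] / Σ W_i sinα_i, with Δl_i = b_i / cosα_i.
Slice 1: Δl = 1.9/cos(-15.9°) = 1.976 m; N'_1 = 27·cos(-15.9°) − 6·1.976 = 14.1; c'Δl = 10.47; W sinα = -7.4
Slice 2: Δl = 1.4/cos(-7.0°) = 1.411 m; N'_2 = 50·cos(-7.0°) − 3·1.411 = 45.4; c'Δl = 7.48; W sinα = -6.1
Slice 3: Δl = 2.7/cos3.8° = 2.706 m; N'_3 = 149·cos3.8° − 27·2.706 = 75.6; c'Δl = 14.34; W sinα = 9.9
Slice 4: Δl = 2.4/cos17.6° = 2.518 m; N'_4 = 166·cos17.6° − 38·2.518 = 62.6; c'Δl = 13.34; W sinα = 50.2
Slice 5: Δl = 2.4/cos31.5° = 2.815 m; N'_5 = 170·cos31.5° − 24·2.815 = 77.4; c'Δl = 14.92; W sinα = 88.8
Slice 6: Δl = 2.6/cos48.9° = 3.955 m; N'_6 = 88·cos48.9° − 4·3.955 = 42.0; c'Δl = 20.96; W sinα = 66.3
Σc'Δl = 81.5 kN/m; ΣN' = 317.1 kN/m; ΣW sinα = 201.7 kN/m
Resisting = 81.5 + 317.1·tan27.7° = 81.5 + 166.5 = 248.0 kN/m
FS = 248.0 / 201.7 = 1.229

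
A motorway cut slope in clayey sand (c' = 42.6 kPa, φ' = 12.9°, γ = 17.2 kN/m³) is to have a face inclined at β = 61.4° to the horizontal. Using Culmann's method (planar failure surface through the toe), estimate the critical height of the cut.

Culmann's analysis gives the critical failure plane at α_cr = (β + φ')/2 = (61.4 + 12.9)/2 = 37.1°, and the critical height
H_c = (4c'/γ) · sinβ cosφ' / [1 − cos(β − φ')]
    = (4·42.6/17.2) · sin61.4°·cos12.9° / [1 − cos(48.5°)]
    = 9.907 · 0.8780·0.9748 / [1 − 0.6626]
    = 9.907 · 0.8558 / 0.3374
    = 25.13 m

H_c = 25.13 m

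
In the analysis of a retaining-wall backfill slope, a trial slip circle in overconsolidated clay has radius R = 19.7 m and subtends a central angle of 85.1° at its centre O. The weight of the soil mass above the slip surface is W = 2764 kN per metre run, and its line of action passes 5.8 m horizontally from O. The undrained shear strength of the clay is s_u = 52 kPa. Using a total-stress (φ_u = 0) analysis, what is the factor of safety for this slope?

FS = 1.87

Taking moments about the centre O, the resisting moment is provided by the undrained shear strength acting along the arc:
Arc length L_a = R·θ = 19.7·(85.1°·π/180) = 19.7·1.4853 = 29.26 m
M_R = s_u·L_a·R = 52·29.26·19.7 = 29973.9 kN·m/m
M_D = W·d = 2764·5.8 = 16031.2 kN·m/m
FS = M_R / M_D = 29973.9 / 16031.2 = 1.870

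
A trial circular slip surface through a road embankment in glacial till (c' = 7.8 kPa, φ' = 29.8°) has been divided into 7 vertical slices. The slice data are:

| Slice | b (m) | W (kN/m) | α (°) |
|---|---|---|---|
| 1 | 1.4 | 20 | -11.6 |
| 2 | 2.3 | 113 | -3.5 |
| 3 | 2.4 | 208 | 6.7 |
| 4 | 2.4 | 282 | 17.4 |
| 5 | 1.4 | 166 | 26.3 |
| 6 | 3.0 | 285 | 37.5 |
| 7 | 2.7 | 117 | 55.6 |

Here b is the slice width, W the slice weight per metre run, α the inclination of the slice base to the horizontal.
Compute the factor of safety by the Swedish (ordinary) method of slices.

Ordinary method of slices: FS = Σ[c'·Δl_i + (W_i cosα_i)·tanφ'] / Σ W_i sinα_i, with Δl_i = b_i / cosα_i.
Slice 1: Δl = 1.4/cos(-11.6°) = 1.429 m; N'_1 = 20·cos(-11.6°) = 19.6; c'Δl = 11.15; W sinα = -4.0
Slice 2: Δl = 2.3/cos(-3.5°) = 2.304 m; N'_2 = 113·cos(-3.5°) = 112.8; c'Δl = 17.97; W sinα = -6.9
Slice 3: Δl = 2.4/cos6.7° = 2.417 m; N'_3 = 208·cos6.7° = 206.6; c'Δl = 18.85; W sinα = 24.3
Slice 4: Δl = 2.4/cos17.4° = 2.515 m; N'_4 = 282·cos17.4° = 269.1; c'Δl = 19.62; W sinα = 84.3
Slice 5: Δl = 1.4/cos26.3° = 1.562 m; N'_5 = 166·cos26.3° = 148.8; c'Δl = 12.18; W sinα = 73.5
Slice 6: Δl = 3.0/cos37.5° = 3.781 m; N'_6 = 285·cos37.5° = 226.1; c'Δl = 29.50; W sinα = 173.5
Slice 7: Δl = 2.7/cos55.6° = 4.779 m; N'_7 = 117·cos55.6° = 66.1; c'Δl = 37.28; W sinα = 96.5
Σc'Δl = 146.5 kN/m; ΣN' = 1049.1 kN/m; ΣW sinα = 441.3 kN/m
Resisting = 146.5 + 1049.1·tan29.8° = 146.5 + 600.8 = 747.4 kN/m
FS = 747.4 / 441.3 = 1.694

FS = 1.69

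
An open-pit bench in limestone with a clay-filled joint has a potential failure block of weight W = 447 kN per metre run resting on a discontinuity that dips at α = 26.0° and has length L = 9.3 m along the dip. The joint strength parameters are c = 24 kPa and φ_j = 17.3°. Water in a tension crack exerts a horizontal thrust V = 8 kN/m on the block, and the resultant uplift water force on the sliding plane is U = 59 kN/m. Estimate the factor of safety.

Resolving the block weight along and normal to the plane and applying the Mohr–Coulomb strength on the joint:
N' = W cosα − U − V sinα = 447·cos26.0° − 59 − 8·sin26.0° = 339.3 kN/m
Driving force T = W sinα + V cosα = 447·sin26.0° + 8·cos26.0° = 203.1 kN/m
Resisting force R = c·L + N'·tanφ_j = 24·9.3 + 339.3·tan17.3° = 223.2 + 105.7 = 328.9 kN/m
FS = R / T = 328.9 / 203.1 = 1.619

FS = 1.62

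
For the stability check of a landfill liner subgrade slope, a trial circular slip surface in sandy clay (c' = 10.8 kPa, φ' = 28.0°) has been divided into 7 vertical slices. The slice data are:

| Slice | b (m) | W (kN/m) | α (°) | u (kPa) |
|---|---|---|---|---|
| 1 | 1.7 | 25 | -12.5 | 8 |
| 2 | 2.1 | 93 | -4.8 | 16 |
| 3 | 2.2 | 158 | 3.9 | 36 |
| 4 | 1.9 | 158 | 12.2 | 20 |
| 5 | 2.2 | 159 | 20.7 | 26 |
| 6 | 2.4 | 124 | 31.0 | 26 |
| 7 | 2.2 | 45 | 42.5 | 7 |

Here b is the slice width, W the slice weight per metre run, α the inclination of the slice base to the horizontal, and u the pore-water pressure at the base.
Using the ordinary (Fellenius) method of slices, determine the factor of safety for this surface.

FS = 2.12

Ordinary method of slices: FS = Σ[c'·Δl_i + (W_i cosα_i − u_i·Δl_i)·tanφ'] / Σ W_i sinα_i, with Δl_i = b_i / cosα_i.
Slice 1: Δl = 1.7/cos(-12.5°) = 1.741 m; N'_1 = 25·cos(-12.5°) − 8·1.741 = 10.5; c'Δl = 18.81; W sinα = -5.4
Slice 2: Δl = 2.1/cos(-4.8°) = 2.107 m; N'_2 = 93·cos(-4.8°) − 16·2.107 = 59.0; c'Δl = 22.76; W sinα = -7.8
Slice 3: Δl = 2.2/cos3.9° = 2.205 m; N'_3 = 158·cos3.9° − 36·2.205 = 78.3; c'Δl = 23.82; W sinα = 10.7
Slice 4: Δl = 1.9/cos12.2° = 1.944 m; N'_4 = 158·cos12.2° − 20·1.944 = 115.6; c'Δl = 20.99; W sinα = 33.4
Slice 5: Δl = 2.2/cos20.7° = 2.352 m; N'_5 = 159·cos20.7° − 26·2.352 = 87.6; c'Δl = 25.40; W sinα = 56.2
Slice 6: Δl = 2.4/cos31.0° = 2.800 m; N'_6 = 124·cos31.0° − 26·2.800 = 33.5; c'Δl = 30.24; W sinα = 63.9
Slice 7: Δl = 2.2/cos42.5° = 2.984 m; N'_7 = 45·cos42.5° − 7·2.984 = 12.3; c'Δl = 32.23; W sinα = 30.4
Σc'Δl = 174.2 kN/m; ΣN' = 396.6 kN/m; ΣW sinα = 181.4 kN/m
Resisting = 174.2 + 396.6·tan28.0° = 174.2 + 210.9 = 385.1 kN/m
FS = 385.1 / 181.4 = 2.123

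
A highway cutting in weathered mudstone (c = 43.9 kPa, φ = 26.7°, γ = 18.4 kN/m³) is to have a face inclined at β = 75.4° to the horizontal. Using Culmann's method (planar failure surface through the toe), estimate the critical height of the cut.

Culmann's analysis gives the critical failure plane at α_cr = (β + φ)/2 = (75.4 + 26.7)/2 = 51.1°, and the critical height
H_c = (4c/γ) · sinβ cosφ / [1 − cos(β − φ)]
    = (4·43.9/18.4) · sin75.4°·cos26.7° / [1 − cos(48.7°)]
    = 9.543 · 0.9677·0.8934 / [1 − 0.6600]
    = 9.543 · 0.8645 / 0.3400
    = 24.27 m

H_c = 24.27 m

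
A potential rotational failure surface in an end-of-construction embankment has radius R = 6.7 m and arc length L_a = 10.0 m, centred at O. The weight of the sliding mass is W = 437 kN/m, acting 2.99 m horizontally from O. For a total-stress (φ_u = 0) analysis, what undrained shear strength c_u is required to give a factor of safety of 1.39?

FS = c_u·L_a·R / (W·d), so c_u = FS·W·d / (L_a·R).
c_u = 1.39·437·2.99 / (10.00·6.7) = 1816.2 / 67.00 = 27.11 kPa

c_u = 27.1 kPa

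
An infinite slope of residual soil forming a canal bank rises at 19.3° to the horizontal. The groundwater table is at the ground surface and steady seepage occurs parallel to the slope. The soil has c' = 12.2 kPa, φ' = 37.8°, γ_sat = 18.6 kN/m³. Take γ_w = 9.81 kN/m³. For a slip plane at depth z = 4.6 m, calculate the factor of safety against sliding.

FS = 1.50

With seepage parallel to the slope and the water table at the surface, the effective normal stress on the slip plane uses the buoyant unit weight γ' = γ_sat − γ_w while the driving shear stress uses γ_sat:
FS = [c' + γ' z cos²β tanφ'] / [γ_sat z sinβ cosβ]
γ' = 18.6 − 9.81 = 8.79 kN/m³
Numerator = 12.2 + 8.79·4.6·cos²19.3°·tan37.8° = 12.2 + 8.79·4.6·0.8908·0.7757 = 40.138 kPa
Denominator = 18.6·4.6·sin19.3°·cos19.3° = 18.6·4.6·0.3305·0.9438 = 26.690 kPa
FS = 40.138 / 26.690 = 1.504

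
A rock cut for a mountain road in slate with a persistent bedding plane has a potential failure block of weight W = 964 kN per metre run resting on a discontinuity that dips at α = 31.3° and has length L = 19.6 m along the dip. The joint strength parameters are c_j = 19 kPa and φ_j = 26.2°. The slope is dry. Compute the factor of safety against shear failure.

FS = 1.55

Resolving the block weight along and normal to the plane and applying the Mohr–Coulomb strength on the joint:
N' = W cosα = 964·cos31.3° = 823.7 kN/m
Driving force T = W sinα = 964·sin31.3° = 500.8 kN/m
Resisting force R = c_j·L + N'·tanφ_j = 19·19.6 + 823.7·tan26.2° = 372.4 + 405.3 = 777.7 kN/m
FS = R / T = 777.7 / 500.8 = 1.553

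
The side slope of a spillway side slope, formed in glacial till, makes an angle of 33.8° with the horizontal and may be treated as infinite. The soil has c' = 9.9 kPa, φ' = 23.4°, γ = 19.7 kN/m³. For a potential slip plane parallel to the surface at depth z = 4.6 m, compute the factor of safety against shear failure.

For an infinite slope with a slip plane parallel to the surface (no pore pressure): FS = [c' + γz cos²β tanφ'] / [γz sinβ cosβ].
γz = 19.7·4.6 = 90.62 kN/m²
Numerator = 9.9 + 90.62·cos²33.8°·tan23.4° = 9.9 + 90.62·0.6905·0.4327 = 36.979 kPa
Denominator = 90.62·sin33.8°·cos33.8° = 90.62·0.5563·0.8310 = 41.891 kPa
FS = 36.979 / 41.891 = 0.883

FS = 0.88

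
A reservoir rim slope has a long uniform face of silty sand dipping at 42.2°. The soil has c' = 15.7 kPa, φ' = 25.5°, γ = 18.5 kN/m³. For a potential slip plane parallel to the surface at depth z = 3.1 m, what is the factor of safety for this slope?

FS = 1.08

For an infinite slope with a slip plane parallel to the surface (no pore pressure): FS = [c' + γz cos²β tanφ'] / [γz sinβ cosβ].
γz = 18.5·3.1 = 57.35 kN/m²
Numerator = 15.7 + 57.35·cos²42.2°·tan25.5° = 15.7 + 57.35·0.5488·0.4770 = 30.712 kPa
Denominator = 57.35·sin42.2°·cos42.2° = 57.35·0.6717·0.7408 = 28.538 kPa
FS = 30.712 / 28.538 = 1.076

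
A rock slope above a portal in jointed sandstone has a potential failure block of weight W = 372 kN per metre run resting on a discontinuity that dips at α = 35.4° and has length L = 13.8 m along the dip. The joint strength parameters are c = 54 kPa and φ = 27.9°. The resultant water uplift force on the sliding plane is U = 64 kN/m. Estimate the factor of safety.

FS = 4.05

Resolving the block weight along and normal to the plane and applying the Mohr–Coulomb strength on the joint:
N' = W cosα − U = 372·cos35.4° − 64 = 239.2 kN/m
Driving force T = W sinα = 372·sin35.4° = 215.5 kN/m
Resisting force R = c·L + N'·tanφ = 54·13.8 + 239.2·tan27.9° = 745.2 + 126.7 = 871.9 kN/m
FS = R / T = 871.9 / 215.5 = 4.046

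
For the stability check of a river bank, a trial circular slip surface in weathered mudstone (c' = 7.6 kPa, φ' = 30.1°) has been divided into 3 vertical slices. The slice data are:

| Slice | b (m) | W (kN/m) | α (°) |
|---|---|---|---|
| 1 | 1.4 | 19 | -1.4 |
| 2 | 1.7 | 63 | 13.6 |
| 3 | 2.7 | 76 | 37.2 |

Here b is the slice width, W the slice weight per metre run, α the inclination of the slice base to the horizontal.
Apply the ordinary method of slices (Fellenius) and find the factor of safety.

FS = 2.18

Ordinary method of slices: FS = Σ[c'·Δl_i + (W_i cosα_i)·tanφ'] / Σ W_i sinα_i, with Δl_i = b_i / cosα_i.
Slice 1: Δl = 1.4/cos(-1.4°) = 1.400 m; N'_1 = 19·cos(-1.4°) = 19.0; c'Δl = 10.64; W sinα = -0.5
Slice 2: Δl = 1.7/cos13.6° = 1.749 m; N'_2 = 63·cos13.6° = 61.2; c'Δl = 13.29; W sinα = 14.8
Slice 3: Δl = 2.7/cos37.2° = 3.390 m; N'_3 = 76·cos37.2° = 60.5; c'Δl = 25.76; W sinα = 45.9
Σc'Δl = 49.7 kN/m; ΣN' = 140.8 kN/m; ΣW sinα = 60.3 kN/m
Resisting = 49.7 + 140.8·tan30.1° = 49.7 + 81.6 = 131.3 kN/m
FS = 131.3 / 60.3 = 2.177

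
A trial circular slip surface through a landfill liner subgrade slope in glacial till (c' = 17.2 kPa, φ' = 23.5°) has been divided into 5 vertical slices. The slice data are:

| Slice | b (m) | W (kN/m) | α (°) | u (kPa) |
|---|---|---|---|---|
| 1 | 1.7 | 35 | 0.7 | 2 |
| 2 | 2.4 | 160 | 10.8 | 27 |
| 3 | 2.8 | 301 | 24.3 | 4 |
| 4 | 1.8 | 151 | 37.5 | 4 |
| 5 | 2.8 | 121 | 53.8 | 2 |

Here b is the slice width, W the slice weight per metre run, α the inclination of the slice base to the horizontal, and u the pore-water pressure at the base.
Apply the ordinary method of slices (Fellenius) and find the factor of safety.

Ordinary method of slices: FS = Σ[c'·Δl_i + (W_i cosα_i − u_i·Δl_i)·tanφ'] / Σ W_i sinα_i, with Δl_i = b_i / cosα_i.
Slice 1: Δl = 1.7/cos0.7° = 1.700 m; N'_1 = 35·cos0.7° − 2·1.700 = 31.6; c'Δl = 29.24; W sinα = 0.4
Slice 2: Δl = 2.4/cos10.8° = 2.443 m; N'_2 = 160·cos10.8° − 27·2.443 = 91.2; c'Δl = 42.02; W sinα = 30.0
Slice 3: Δl = 2.8/cos24.3° = 3.072 m; N'_3 = 301·cos24.3° − 4·3.072 = 262.0; c'Δl = 52.84; W sinα = 123.9
Slice 4: Δl = 1.8/cos37.5° = 2.269 m; N'_4 = 151·cos37.5° − 4·2.269 = 110.7; c'Δl = 39.02; W sinα = 91.9
Slice 5: Δl = 2.8/cos53.8° = 4.741 m; N'_5 = 121·cos53.8° − 2·4.741 = 62.0; c'Δl = 81.54; W sinα = 97.6
Σc'Δl = 244.7 kN/m; ΣN' = 557.5 kN/m; ΣW sinα = 343.8 kN/m
Resisting = 244.7 + 557.5·tan23.5° = 244.7 + 242.4 = 487.1 kN/m
FS = 487.1 / 343.8 = 1.417

FS = 1.42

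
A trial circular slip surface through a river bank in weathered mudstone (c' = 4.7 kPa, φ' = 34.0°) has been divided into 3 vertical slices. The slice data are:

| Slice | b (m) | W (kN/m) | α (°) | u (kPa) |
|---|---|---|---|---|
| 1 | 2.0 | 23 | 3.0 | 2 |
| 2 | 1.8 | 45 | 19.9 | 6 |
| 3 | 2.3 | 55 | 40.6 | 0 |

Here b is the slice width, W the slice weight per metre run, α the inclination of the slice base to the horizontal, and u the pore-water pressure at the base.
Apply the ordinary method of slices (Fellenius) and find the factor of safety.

Ordinary method of slices: FS = Σ[c'·Δl_i + (W_i cosα_i − u_i·Δl_i)·tanφ'] / Σ W_i sinα_i, with Δl_i = b_i / cosα_i.
Slice 1: Δl = 2.0/cos3.0° = 2.003 m; N'_1 = 23·cos3.0° − 2·2.003 = 19.0; c'Δl = 9.41; W sinα = 1.2
Slice 2: Δl = 1.8/cos19.9° = 1.914 m; N'_2 = 45·cos19.9° − 6·1.914 = 30.8; c'Δl = 9.00; W sinα = 15.3
Slice 3: Δl = 2.3/cos40.6° = 3.029 m; N'_3 = 55·cos40.6° − 0·3.029 = 41.8; c'Δl = 14.24; W sinα = 35.8
Σc'Δl = 32.6 kN/m; ΣN' = 91.6 kN/m; ΣW sinα = 52.3 kN/m
Resisting = 32.6 + 91.6·tan34.0° = 32.6 + 61.8 = 94.4 kN/m
FS = 94.4 / 52.3 = 1.804

FS = 1.80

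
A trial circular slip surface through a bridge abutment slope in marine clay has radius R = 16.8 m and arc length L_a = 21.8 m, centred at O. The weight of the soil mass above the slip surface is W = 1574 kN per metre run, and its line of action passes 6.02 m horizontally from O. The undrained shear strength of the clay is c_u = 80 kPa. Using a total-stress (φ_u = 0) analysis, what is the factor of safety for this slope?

Taking moments about the centre O, the resisting moment is provided by the undrained shear strength acting along the arc:
M_R = c_u·L_a·R = 80·21.80·16.8 = 29299.2 kN·m/m
M_D = W·d = 1574·6.02 = 9475.5 kN·m/m
FS = M_R / M_D = 29299.2 / 9475.5 = 3.092

FS = 3.09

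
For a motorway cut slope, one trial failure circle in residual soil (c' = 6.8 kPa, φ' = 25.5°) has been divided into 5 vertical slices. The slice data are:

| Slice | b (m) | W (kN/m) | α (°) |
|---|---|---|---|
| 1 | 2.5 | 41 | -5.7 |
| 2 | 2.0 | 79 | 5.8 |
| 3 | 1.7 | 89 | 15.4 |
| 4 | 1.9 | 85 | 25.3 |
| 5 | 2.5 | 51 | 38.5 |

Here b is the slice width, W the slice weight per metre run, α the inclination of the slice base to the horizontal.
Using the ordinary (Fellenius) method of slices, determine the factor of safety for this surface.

Ordinary method of slices: FS = Σ[c'·Δl_i + (W_i cosα_i)·tanφ'] / Σ W_i sinα_i, with Δl_i = b_i / cosα_i.
Slice 1: Δl = 2.5/cos(-5.7°) = 2.512 m; N'_1 = 41·cos(-5.7°) = 40.8; c'Δl = 17.08; W sinα = -4.1
Slice 2: Δl = 2.0/cos5.8° = 2.010 m; N'_2 = 79·cos5.8° = 78.6; c'Δl = 13.67; W sinα = 8.0
Slice 3: Δl = 1.7/cos15.4° = 1.763 m; N'_3 = 89·cos15.4° = 85.8; c'Δl = 11.99; W sinα = 23.6
Slice 4: Δl = 1.9/cos25.3° = 2.102 m; N'_4 = 85·cos25.3° = 76.8; c'Δl = 14.29; W sinα = 36.3
Slice 5: Δl = 2.5/cos38.5° = 3.194 m; N'_5 = 51·cos38.5° = 39.9; c'Δl = 21.72; W sinα = 31.7
Σc'Δl = 78.8 kN/m; ΣN' = 322.0 kN/m; ΣW sinα = 95.6 kN/m
Resisting = 78.8 + 322.0·tan25.5° = 78.8 + 153.6 = 232.3 kN/m
FS = 232.3 / 95.6 = 2.430

FS = 2.43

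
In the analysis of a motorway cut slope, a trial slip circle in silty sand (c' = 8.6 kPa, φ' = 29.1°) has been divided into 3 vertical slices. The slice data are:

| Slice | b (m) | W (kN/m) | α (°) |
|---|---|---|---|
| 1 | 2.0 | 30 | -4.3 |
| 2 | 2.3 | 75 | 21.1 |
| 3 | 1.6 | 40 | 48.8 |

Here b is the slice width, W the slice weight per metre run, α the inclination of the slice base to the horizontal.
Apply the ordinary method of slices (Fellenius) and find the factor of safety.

Ordinary method of slices: FS = Σ[c'·Δl_i + (W_i cosα_i)·tanφ'] / Σ W_i sinα_i, with Δl_i = b_i / cosα_i.
Slice 1: Δl = 2.0/cos(-4.3°) = 2.006 m; N'_1 = 30·cos(-4.3°) = 29.9; c'Δl = 17.25; W sinα = -2.2
Slice 2: Δl = 2.3/cos21.1° = 2.465 m; N'_2 = 75·cos21.1° = 70.0; c'Δl = 21.20; W sinα = 27.0
Slice 3: Δl = 1.6/cos48.8° = 2.429 m; N'_3 = 40·cos48.8° = 26.3; c'Δl = 20.89; W sinα = 30.1
Σc'Δl = 59.3 kN/m; ΣN' = 126.2 kN/m; ΣW sinα = 54.8 kN/m
Resisting = 59.3 + 126.2·tan29.1° = 59.3 + 70.3 = 129.6 kN/m
FS = 129.6 / 54.8 = 2.363

FS = 2.36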